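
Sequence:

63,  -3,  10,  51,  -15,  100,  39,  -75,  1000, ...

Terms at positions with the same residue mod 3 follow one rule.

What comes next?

Split by position mod 3 into 3 tracks.
Stream A: 63, 51, 39 (linear: a_n = 75 − 12·n).
Stream B: -3, -15, -75 (a geometric progression (common ratio 5)).
Stream C: 10, 100, 1000 (successive powers of 10).
Position 10 → stream A, term 4 = 27.

27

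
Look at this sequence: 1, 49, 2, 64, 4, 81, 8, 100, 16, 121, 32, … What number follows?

The terms cycle through 2 interleaved subsequences.
Track A: 1, 2, 4, 8, 16, 32 — powers of 2.
Track B: 49, 64, 81, 100, 121 — the squares 7², 8², 9², ….
Position 12 falls in track B as its term 6, giving 144.

144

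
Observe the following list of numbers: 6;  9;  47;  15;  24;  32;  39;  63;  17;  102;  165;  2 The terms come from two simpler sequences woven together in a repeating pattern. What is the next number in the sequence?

Reading positions in blocks of 3 reveals the pattern AAB — 2 tracks woven together.
Track A is 6, 9, 15, 24, 39, 63, 102, 165, which is a Fibonacci-like recurrence a_n = a_{n-1} + a_{n-2}.
Track B is 47, 32, 17, 2, which is arithmetic, step −15.
The 13th slot belongs to track A; its 9th term is 267.

267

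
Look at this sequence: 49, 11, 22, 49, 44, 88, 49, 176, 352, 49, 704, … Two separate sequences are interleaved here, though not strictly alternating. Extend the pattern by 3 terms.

1408, 49, 2816

Positions follow the repeating pattern ABB; grouping by letter gives 2 tracks.
Track A: 49, 49, 49, 49 (constant 49).
Track B: 11, 22, 44, 88, 176, 352, 704 (geometric, ×2 each step).
Position 12 falls in track B as its term 8, giving 1408.
The 13th slot belongs to track A; its 5th term is 49.
The 14th slot belongs to track B; its 9th term is 2816.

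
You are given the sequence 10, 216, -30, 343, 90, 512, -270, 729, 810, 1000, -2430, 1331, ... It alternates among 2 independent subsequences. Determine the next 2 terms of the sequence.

Taking every 2nd term gives 2 separate tracks.
Stream A: 10, -30, 90, -270, 810, -2430 — multiplying by -3 each time.
Stream B: 216, 343, 512, 729, 1000, 1331 — the cubes 6³, 7³, 8³, ….
Term 13 comes from stream A (its 7th entry): 7290.
Position 14 falls in stream B as its term 7, giving 1728.

7290, 1728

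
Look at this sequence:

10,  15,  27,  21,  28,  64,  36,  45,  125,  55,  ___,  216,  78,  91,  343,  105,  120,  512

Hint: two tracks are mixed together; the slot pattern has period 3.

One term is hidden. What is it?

Reading positions in blocks of 3 reveals the pattern AAB — 2 tracks woven together.
Track A = 10, 15, 21, 28, 36, 45, 55, ?, 78, 91, 105, 120: triangular numbers n(n+1)/2 for n = 4, 5, ….
Track B = 27, 64, 125, 216, 343, 512: perfect cubes starting at 3³.
Track A's pattern makes the blank 66.

66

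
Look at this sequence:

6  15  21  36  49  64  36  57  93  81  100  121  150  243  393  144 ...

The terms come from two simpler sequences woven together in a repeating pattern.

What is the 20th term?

Positions follow the repeating pattern AAABBB; grouping by letter gives 2 tracks.
Track A: 6, 15, 21, 36, 57, 93, 150, 243, 393 (a Fibonacci-like recurrence a_n = a_{n-1} + a_{n-2}).
Track B: 36, 49, 64, 81, 100, 121, 144 (perfect squares starting at 6²).
Term 20 comes from track A (its 11th entry): 1029.

1029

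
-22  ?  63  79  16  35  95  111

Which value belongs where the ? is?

Reading positions in blocks of 4 reveals the pattern AABB — 2 tracks woven together.
Stream A: -22, ?, 16, 35. Arithmetic, step +19.
Stream B: 63, 79, 95, 111. Adding 16 each time.
The gap is stream A's term 2; the rule gives -3.

-3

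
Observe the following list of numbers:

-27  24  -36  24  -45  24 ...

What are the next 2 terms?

The terms cycle through 2 interleaved subsequences.
Subsequence A = -27, -36, -45: arithmetic with common difference −9.
Subsequence B = 24, 24, 24: always 24.
Position 7 → subsequence A, term 4 = -54.
Term 8 comes from subsequence B (its 4th entry): 24.

-54, 24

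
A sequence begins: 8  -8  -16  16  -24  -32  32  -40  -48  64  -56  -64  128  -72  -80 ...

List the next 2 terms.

256, -88

The slot pattern repeats as ABB (period 3), so there are 2 interleaved tracks.
Stream A: 8, 16, 32, 64, 128 (powers of 2).
Stream B: -8, -16, -24, -32, -40, -48, -56, -64, -72, -80 (arithmetic with common difference −8).
The 16th slot belongs to stream A; its 6th term is 256.
Term 17 comes from stream B (its 11th entry): -88.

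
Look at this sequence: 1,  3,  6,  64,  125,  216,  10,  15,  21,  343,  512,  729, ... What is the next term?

28

Positions follow the repeating pattern AAABBB; grouping by letter gives 2 tracks.
Track A: 1, 3, 6, 10, 15, 21. Triangular numbers starting at T_1.
Track B: 64, 125, 216, 343, 512, 729. Consecutive cubes n³ from n = 4.
Position 13 → track A, term 7 = 28.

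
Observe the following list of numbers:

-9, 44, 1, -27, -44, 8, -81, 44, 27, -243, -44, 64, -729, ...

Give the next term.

Split by position mod 3 into 3 tracks.
Subsequence A: -9, -27, -81, -243, -729. Geometric, ×3 each step.
Subsequence B: 44, -44, 44, -44. Alternating ±44.
Subsequence C: 1, 8, 27, 64. The cubes 1³, 2³, 3³, ….
Term 14 comes from subsequence B (its 5th entry): 44.

44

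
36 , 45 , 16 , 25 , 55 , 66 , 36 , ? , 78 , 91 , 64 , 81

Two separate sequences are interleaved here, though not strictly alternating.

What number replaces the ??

49

Positions follow the repeating pattern AABB; grouping by letter gives 2 tracks.
Subsequence A: 36, 45, 55, 66, 78, 91 (triangular numbers n(n+1)/2 for n = 8, 9, …).
Subsequence B: 16, 25, 36, ?, 64, 81 (perfect squares starting at 4²).
The gap is subsequence B's term 4; the rule gives 49.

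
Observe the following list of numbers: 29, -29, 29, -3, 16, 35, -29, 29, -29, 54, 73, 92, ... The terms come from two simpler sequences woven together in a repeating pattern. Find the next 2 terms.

29, -29

The slot pattern repeats as AAABBB (period 6), so there are 2 interleaved tracks.
Track A: 29, -29, 29, -29, 29, -29. Alternating ±29.
Track B: -3, 16, 35, 54, 73, 92. Arithmetic with common difference +19.
The 13th slot belongs to track A; its 7th term is 29.
Position 14 falls in track A as its term 8, giving -29.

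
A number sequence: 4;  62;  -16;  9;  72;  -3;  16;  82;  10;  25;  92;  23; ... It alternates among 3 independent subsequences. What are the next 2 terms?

36, 102

Split by position mod 3: positions 1, 4, 7, … form one track, and each other residue class forms its own.
Track A: 4, 9, 16, 25. Perfect squares starting at 2².
Track B: 62, 72, 82, 92. Arithmetic, step +10.
Track C: -16, -3, 10, 23. Arithmetic with common difference +13.
The 13th slot belongs to track A; its 5th term is 36.
Term 14 comes from track B (its 5th entry): 102.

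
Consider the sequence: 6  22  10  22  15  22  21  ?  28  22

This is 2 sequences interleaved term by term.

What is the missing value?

Positions 1, 3, 5, … form one subsequence and positions 2, 4, 6, … form another.
Subsequence A: 6, 10, 15, 21, 28. Triangular numbers n(n+1)/2 for n = 3, 4, ….
Subsequence B: 22, 22, 22, ?, 22. Constant 22.
So the missing entry in subsequence B is 22.

22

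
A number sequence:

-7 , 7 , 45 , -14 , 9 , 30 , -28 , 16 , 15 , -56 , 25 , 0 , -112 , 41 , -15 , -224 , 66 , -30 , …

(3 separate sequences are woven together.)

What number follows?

-448

The terms cycle through 3 interleaved subsequences.
Subsequence A: -7, -14, -28, -56, -112, -224. Multiplying by 2 each time.
Subsequence B: 7, 9, 16, 25, 41, 66. Each term equals the sum of the previous two.
Subsequence C: 45, 30, 15, 0, -15, -30. Arithmetic, step −15.
Position 19 falls in subsequence A as its term 7, giving -448.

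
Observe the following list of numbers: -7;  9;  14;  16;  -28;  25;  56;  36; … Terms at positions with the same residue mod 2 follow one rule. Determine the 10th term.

The terms cycle through 2 interleaved subsequences.
Subsequence A is -7, 14, -28, 56, which is a geometric progression (common ratio -2).
Subsequence B is 9, 16, 25, 36, which is consecutive squares n² from n = 3.
The 10th slot belongs to subsequence B; its 5th term is 49.

49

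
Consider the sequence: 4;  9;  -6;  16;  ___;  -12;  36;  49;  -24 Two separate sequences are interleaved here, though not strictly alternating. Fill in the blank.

Positions follow the repeating pattern AAB; grouping by letter gives 2 tracks.
Track A: 4, 9, 16, ?, 36, 49. Consecutive squares n² from n = 2.
Track B: -6, -12, -24. Multiplying by 2 each time.
The gap is track A's term 4; the rule gives 25.

25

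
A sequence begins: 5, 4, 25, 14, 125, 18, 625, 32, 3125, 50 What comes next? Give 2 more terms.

Split by position mod 2 into 2 tracks.
Track A is 5, 25, 125, 625, 3125, which is powers 5^1, 5^2, 5^3, ….
Track B is 4, 14, 18, 32, 50, which is a Fibonacci-like recurrence a_n = a_{n-1} + a_{n-2}.
The 11th slot belongs to track A; its 6th term is 15625.
The 12th slot belongs to track B; its 6th term is 82.

15625, 82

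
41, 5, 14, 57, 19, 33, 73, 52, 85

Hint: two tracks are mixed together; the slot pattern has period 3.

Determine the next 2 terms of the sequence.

89, 137

Reading positions in blocks of 3 reveals the pattern ABB — 2 tracks woven together.
Stream A: 41, 57, 73. Adding 16 each time.
Stream B: 5, 14, 19, 33, 52, 85. Each term equals the sum of the previous two.
The 10th slot belongs to stream A; its 4th term is 89.
Position 11 → stream B, term 7 = 137.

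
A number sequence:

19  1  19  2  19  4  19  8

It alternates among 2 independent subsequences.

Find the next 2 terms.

19, 16

Odd-indexed and even-indexed terms follow separate rules.
Stream A: 19, 19, 19, 19 (the constant sequence 19).
Stream B: 1, 2, 4, 8 (successive powers of 2).
Position 9 → stream A, term 5 = 19.
Position 10 falls in stream B as its term 5, giving 16.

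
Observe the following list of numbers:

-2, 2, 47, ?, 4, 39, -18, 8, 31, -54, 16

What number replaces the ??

The terms cycle through 3 interleaved subsequences.
Stream A = -2, ?, -18, -54: geometric, ×3 each step.
Stream B = 2, 4, 8, 16: powers of 2.
Stream C = 47, 39, 31: arithmetic, step −8.
The gap is stream A's term 2; the rule gives -6.

-6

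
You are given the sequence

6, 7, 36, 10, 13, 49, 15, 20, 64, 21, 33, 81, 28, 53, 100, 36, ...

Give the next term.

86

Read the sequence 3 terms at a time; column i is its own pattern.
Subsequence A = 6, 10, 15, 21, 28, 36: triangular numbers n(n+1)/2 for n = 3, 4, ….
Subsequence B = 7, 13, 20, 33, 53: Fibonacci-style (each term is the sum of the two before it).
Subsequence C = 36, 49, 64, 81, 100: the squares 6², 7², 8², ….
Term 17 comes from subsequence B (its 6th entry): 86.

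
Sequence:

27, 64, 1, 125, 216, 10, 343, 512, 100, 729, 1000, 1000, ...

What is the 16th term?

2197

The slot pattern repeats as AAB (period 3), so there are 2 interleaved tracks.
Stream A: 27, 64, 125, 216, 343, 512, 729, 1000. Consecutive cubes n³ from n = 3.
Stream B: 1, 10, 100, 1000. Powers 10^0, 10^1, 10^2, ….
Term 16 comes from stream A (its 11th entry): 2197.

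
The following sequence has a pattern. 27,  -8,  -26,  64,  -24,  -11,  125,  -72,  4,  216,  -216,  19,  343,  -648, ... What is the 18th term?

49

Split by position mod 3 into 3 tracks.
Subsequence A: 27, 64, 125, 216, 343 (the cubes 3³, 4³, 5³, …).
Subsequence B: -8, -24, -72, -216, -648 (geometric, ×3 each step).
Subsequence C: -26, -11, 4, 19 (arithmetic with common difference +15).
Position 18 falls in subsequence C as its term 6, giving 49.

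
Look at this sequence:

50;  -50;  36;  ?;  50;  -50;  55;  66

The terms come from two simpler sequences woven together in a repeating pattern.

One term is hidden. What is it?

The slot pattern repeats as AABB (period 4), so there are 2 interleaved tracks.
Track A: 50, -50, 50, -50 (oscillating between 50 and -50).
Track B: 36, ?, 55, 66 (the triangular numbers T_8, T_9, …).
So the missing entry in track B is 45.

45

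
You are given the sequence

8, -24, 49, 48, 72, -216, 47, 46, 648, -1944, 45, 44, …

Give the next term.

5832

Reading positions in blocks of 4 reveals the pattern AABB — 2 tracks woven together.
Track A: 8, -24, 72, -216, 648, -1944. A geometric progression (common ratio -3).
Track B: 49, 48, 47, 46, 45, 44. Arithmetic with common difference −1.
The 13th slot belongs to track A; its 7th term is 5832.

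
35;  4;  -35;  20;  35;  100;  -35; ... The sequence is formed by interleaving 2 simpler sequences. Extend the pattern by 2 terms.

Taking every 2nd term gives 2 separate tracks.
Stream A is 35, -35, 35, -35, which is alternating ±35.
Stream B is 4, 20, 100, which is a geometric progression (common ratio 5).
The 8th slot belongs to stream B; its 4th term is 500.
Term 9 comes from stream A (its 5th entry): 35.

500, 35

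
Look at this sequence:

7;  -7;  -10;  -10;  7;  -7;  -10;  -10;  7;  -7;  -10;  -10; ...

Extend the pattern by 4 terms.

Positions follow the repeating pattern AABB; grouping by letter gives 2 tracks.
Stream A: 7, -7, 7, -7, 7, -7 (alternating ±7).
Stream B: -10, -10, -10, -10, -10, -10 (the constant sequence -10).
Term 13 comes from stream A (its 7th entry): 7.
The 14th slot belongs to stream A; its 8th term is -7.
Position 15 falls in stream B as its term 7, giving -10.
Position 16 falls in stream B as its term 8, giving -10.

7, -7, -10, -10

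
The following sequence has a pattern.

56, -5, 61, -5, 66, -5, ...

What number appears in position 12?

Positions 1, 3, 5, … form one subsequence and positions 2, 4, 6, … form another.
Subsequence A is 56, 61, 66, which is arithmetic with common difference +5.
Subsequence B is -5, -5, -5, which is constant -5.
The 12th slot belongs to subsequence B; its 6th term is -5.

-5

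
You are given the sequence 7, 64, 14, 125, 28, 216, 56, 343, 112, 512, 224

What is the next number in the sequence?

729

Positions 1, 3, 5, … form one subsequence and positions 2, 4, 6, … form another.
Track A is 7, 14, 28, 56, 112, 224, which is a geometric progression (common ratio 2).
Track B is 64, 125, 216, 343, 512, which is consecutive cubes n³ from n = 4.
The 12th slot belongs to track B; its 6th term is 729.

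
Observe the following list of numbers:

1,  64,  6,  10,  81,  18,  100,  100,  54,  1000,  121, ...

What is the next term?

Taking every 3rd term gives 3 separate tracks.
Track A is 1, 10, 100, 1000, which is powers 10^0, 10^1, 10^2, ….
Track B is 64, 81, 100, 121, which is perfect squares starting at 8².
Track C is 6, 18, 54, which is geometric, ×3 each step.
Term 12 comes from track C (its 4th entry): 162.

162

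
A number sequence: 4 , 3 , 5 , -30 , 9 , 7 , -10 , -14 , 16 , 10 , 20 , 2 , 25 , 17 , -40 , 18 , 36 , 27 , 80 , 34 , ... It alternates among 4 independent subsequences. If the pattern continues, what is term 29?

Taking every 4th term gives 4 separate tracks.
Track A: 4, 9, 16, 25, 36 — the squares 2², 3², 4², ….
Track B: 3, 7, 10, 17, 27 — a Fibonacci-like recurrence a_n = a_{n-1} + a_{n-2}.
Track C: 5, -10, 20, -40, 80 — geometric with ratio -2.
Track D: -30, -14, 2, 18, 34 — adding 16 each time.
Term 29 comes from track A (its 8th entry): 81.

81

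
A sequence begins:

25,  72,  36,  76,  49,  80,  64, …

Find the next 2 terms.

Split by position mod 2 into 2 tracks.
Track A = 25, 36, 49, 64: consecutive squares n² from n = 5.
Track B = 72, 76, 80: linear: a_n = 68 + 4·n.
Term 8 comes from track B (its 4th entry): 84.
Position 9 falls in track A as its term 5, giving 81.

84, 81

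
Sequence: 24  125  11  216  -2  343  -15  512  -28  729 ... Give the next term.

Split by position mod 2 into 2 tracks.
Subsequence A: 24, 11, -2, -15, -28. Arithmetic with common difference −13.
Subsequence B: 125, 216, 343, 512, 729. Perfect cubes starting at 5³.
Position 11 falls in subsequence A as its term 6, giving -41.

-41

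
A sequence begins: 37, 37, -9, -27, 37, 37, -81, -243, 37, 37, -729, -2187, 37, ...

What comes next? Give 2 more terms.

Positions follow the repeating pattern AABB; grouping by letter gives 2 tracks.
Track A: 37, 37, 37, 37, 37, 37, 37 — constant 37.
Track B: -9, -27, -81, -243, -729, -2187 — multiplying by 3 each time.
Position 14 → track A, term 8 = 37.
Position 15 → track B, term 7 = -6561.

37, -6561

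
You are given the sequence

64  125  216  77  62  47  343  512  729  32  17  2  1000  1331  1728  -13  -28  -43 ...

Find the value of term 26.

Positions follow the repeating pattern AAABBB; grouping by letter gives 2 tracks.
Subsequence A: 64, 125, 216, 343, 512, 729, 1000, 1331, 1728 (perfect cubes starting at 4³).
Subsequence B: 77, 62, 47, 32, 17, 2, -13, -28, -43 (arithmetic, step −15).
Position 26 → subsequence A, term 14 = 4913.

4913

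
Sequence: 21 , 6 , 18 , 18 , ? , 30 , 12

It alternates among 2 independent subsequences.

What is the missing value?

15

Taking every 2nd term gives 2 separate tracks.
Track A: 21, 18, ?, 12 — arithmetic with common difference −3.
Track B: 6, 18, 30 — arithmetic, step +12.
The gap is track A's term 3; the rule gives 15.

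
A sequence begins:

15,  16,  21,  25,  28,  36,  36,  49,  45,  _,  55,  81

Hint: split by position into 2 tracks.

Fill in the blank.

Taking every 2nd term gives 2 separate tracks.
Stream A: 15, 21, 28, 36, 45, 55. Triangular numbers starting at T_5.
Stream B: 16, 25, 36, 49, ?, 81. Perfect squares starting at 4².
The gap is stream B's term 5; the rule gives 64.

64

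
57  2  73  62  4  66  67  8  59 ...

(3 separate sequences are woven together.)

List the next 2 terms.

The terms cycle through 3 interleaved subsequences.
Track A is 57, 62, 67, which is arithmetic with common difference +5.
Track B is 2, 4, 8, which is powers of 2.
Track C is 73, 66, 59, which is arithmetic, step −7.
The 10th slot belongs to track A; its 4th term is 72.
The 11th slot belongs to track B; its 4th term is 16.

72, 16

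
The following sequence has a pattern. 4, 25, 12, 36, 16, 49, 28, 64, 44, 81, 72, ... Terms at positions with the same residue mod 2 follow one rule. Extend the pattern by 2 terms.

100, 116

The terms cycle through 2 interleaved subsequences.
Subsequence A: 4, 12, 16, 28, 44, 72. A Fibonacci-like recurrence a_n = a_{n-1} + a_{n-2}.
Subsequence B: 25, 36, 49, 64, 81. Perfect squares starting at 5².
Position 12 → subsequence B, term 6 = 100.
The 13th slot belongs to subsequence A; its 7th term is 116.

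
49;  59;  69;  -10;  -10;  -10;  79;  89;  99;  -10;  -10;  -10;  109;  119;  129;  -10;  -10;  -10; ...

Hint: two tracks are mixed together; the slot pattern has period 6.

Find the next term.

Reading positions in blocks of 6 reveals the pattern AAABBB — 2 tracks woven together.
Track A: 49, 59, 69, 79, 89, 99, 109, 119, 129 — adding 10 each time.
Track B: -10, -10, -10, -10, -10, -10, -10, -10, -10 — always -10.
Term 19 comes from track A (its 10th entry): 139.

139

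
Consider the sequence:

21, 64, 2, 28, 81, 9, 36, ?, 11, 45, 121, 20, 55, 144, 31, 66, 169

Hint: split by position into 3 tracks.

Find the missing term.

Taking every 3rd term gives 3 separate tracks.
Track A: 21, 28, 36, 45, 55, 66 (triangular numbers n(n+1)/2 for n = 6, 7, …).
Track B: 64, 81, ?, 121, 144, 169 (the squares 8², 9², 10², …).
Track C: 2, 9, 11, 20, 31 (each term equals the sum of the previous two).
The gap is track B's term 3; the rule gives 100.

100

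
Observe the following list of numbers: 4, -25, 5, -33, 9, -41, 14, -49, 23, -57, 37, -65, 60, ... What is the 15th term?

Taking every 2nd term gives 2 separate tracks.
Track A: 4, 5, 9, 14, 23, 37, 60 — a Fibonacci-like recurrence a_n = a_{n-1} + a_{n-2}.
Track B: -25, -33, -41, -49, -57, -65 — linear: a_n = -17 − 8·n.
Position 15 → track A, term 8 = 97.

97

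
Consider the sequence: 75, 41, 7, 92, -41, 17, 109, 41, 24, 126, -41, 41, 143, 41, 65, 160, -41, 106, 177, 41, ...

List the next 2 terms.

Split by position mod 3 into 3 tracks.
Stream A: 75, 92, 109, 126, 143, 160, 177 — adding 17 each time.
Stream B: 41, -41, 41, -41, 41, -41, 41 — oscillating between 41 and -41.
Stream C: 7, 17, 24, 41, 65, 106 — each term equals the sum of the previous two.
Position 21 → stream C, term 7 = 171.
Position 22 falls in stream A as its term 8, giving 194.

171, 194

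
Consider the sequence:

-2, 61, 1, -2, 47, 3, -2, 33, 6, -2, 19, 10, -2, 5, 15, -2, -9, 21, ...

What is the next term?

Read the sequence 3 terms at a time; column i is its own pattern.
Stream A: -2, -2, -2, -2, -2, -2 — the constant sequence -2.
Stream B: 61, 47, 33, 19, 5, -9 — arithmetic, step −14.
Stream C: 1, 3, 6, 10, 15, 21 — triangular numbers n(n+1)/2 for n = 1, 2, ….
The 19th slot belongs to stream A; its 7th term is -2.

-2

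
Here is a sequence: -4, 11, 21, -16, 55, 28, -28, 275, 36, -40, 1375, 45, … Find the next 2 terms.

-52, 6875

The terms cycle through 3 interleaved subsequences.
Stream A = -4, -16, -28, -40: subtracting 12 each time.
Stream B = 11, 55, 275, 1375: geometric with ratio 5.
Stream C = 21, 28, 36, 45: triangular numbers n(n+1)/2 for n = 6, 7, ….
The 13th slot belongs to stream A; its 5th term is -52.
Position 14 falls in stream B as its term 5, giving 6875.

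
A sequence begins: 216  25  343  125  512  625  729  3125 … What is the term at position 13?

1728

The terms cycle through 2 interleaved subsequences.
Track A is 216, 343, 512, 729, which is consecutive cubes n³ from n = 6.
Track B is 25, 125, 625, 3125, which is powers of 5.
Position 13 falls in track A as its term 7, giving 1728.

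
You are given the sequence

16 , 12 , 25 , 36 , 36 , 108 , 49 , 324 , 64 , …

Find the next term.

Odd-indexed and even-indexed terms follow separate rules.
Subsequence A is 16, 25, 36, 49, 64, which is the squares 4², 5², 6², ….
Subsequence B is 12, 36, 108, 324, which is a geometric progression (common ratio 3).
The 10th slot belongs to subsequence B; its 5th term is 972.

972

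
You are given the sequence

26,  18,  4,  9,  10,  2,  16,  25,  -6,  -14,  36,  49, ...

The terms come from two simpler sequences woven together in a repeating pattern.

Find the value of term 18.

The slot pattern repeats as AABB (period 4), so there are 2 interleaved tracks.
Track A: 26, 18, 10, 2, -6, -14 (linear: a_n = 34 − 8·n).
Track B: 4, 9, 16, 25, 36, 49 (consecutive squares n² from n = 2).
Position 18 → track A, term 10 = -46.

-46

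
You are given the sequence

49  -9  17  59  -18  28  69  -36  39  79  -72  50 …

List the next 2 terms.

89, -144

Taking every 3rd term gives 3 separate tracks.
Track A = 49, 59, 69, 79: arithmetic with common difference +10.
Track B = -9, -18, -36, -72: multiplying by 2 each time.
Track C = 17, 28, 39, 50: arithmetic, step +11.
Position 13 falls in track A as its term 5, giving 89.
Position 14 → track B, term 5 = -144.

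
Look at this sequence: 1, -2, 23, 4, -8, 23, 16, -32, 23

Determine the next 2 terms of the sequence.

64, -128

Positions follow the repeating pattern AAB; grouping by letter gives 2 tracks.
Track A: 1, -2, 4, -8, 16, -32. Geometric with ratio -2.
Track B: 23, 23, 23. Always 23.
Term 10 comes from track A (its 7th entry): 64.
Position 11 → track A, term 8 = -128.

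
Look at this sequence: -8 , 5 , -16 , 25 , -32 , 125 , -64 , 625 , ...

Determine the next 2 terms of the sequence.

-128, 3125

Split by position mod 2 into 2 tracks.
Track A: -8, -16, -32, -64 (geometric with ratio 2).
Track B: 5, 25, 125, 625 (powers of 5).
The 9th slot belongs to track A; its 5th term is -128.
Position 10 falls in track B as its term 5, giving 3125.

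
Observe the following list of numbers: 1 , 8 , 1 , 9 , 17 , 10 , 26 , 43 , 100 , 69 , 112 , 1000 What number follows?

181

The slot pattern repeats as AAB (period 3), so there are 2 interleaved tracks.
Track A: 1, 8, 9, 17, 26, 43, 69, 112 — each term equals the sum of the previous two.
Track B: 1, 10, 100, 1000 — geometric with ratio 10.
Position 13 falls in track A as its term 9, giving 181.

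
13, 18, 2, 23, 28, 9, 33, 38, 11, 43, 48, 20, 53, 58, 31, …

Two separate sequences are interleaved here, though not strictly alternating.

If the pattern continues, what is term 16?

Reading positions in blocks of 3 reveals the pattern AAB — 2 tracks woven together.
Track A is 13, 18, 23, 28, 33, 38, 43, 48, 53, 58, which is arithmetic with common difference +5.
Track B is 2, 9, 11, 20, 31, which is a Fibonacci-like recurrence a_n = a_{n-1} + a_{n-2}.
The 16th slot belongs to track A; its 11th term is 63.

63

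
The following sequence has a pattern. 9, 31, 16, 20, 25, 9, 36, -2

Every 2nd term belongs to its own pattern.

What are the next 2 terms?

Taking every 2nd term gives 2 separate tracks.
Stream A: 9, 16, 25, 36 — the squares 3², 4², 5², ….
Stream B: 31, 20, 9, -2 — arithmetic, step −11.
Position 9 → stream A, term 5 = 49.
The 10th slot belongs to stream B; its 5th term is -13.

49, -13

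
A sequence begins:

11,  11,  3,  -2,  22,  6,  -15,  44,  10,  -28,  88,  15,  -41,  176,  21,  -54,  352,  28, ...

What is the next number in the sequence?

Split by position mod 3: positions 1, 4, 7, … form one track, and each other residue class forms its own.
Subsequence A: 11, -2, -15, -28, -41, -54 (arithmetic, step −13).
Subsequence B: 11, 22, 44, 88, 176, 352 (multiplying by 2 each time).
Subsequence C: 3, 6, 10, 15, 21, 28 (triangular numbers starting at T_2).
Term 19 comes from subsequence A (its 7th entry): -67.

-67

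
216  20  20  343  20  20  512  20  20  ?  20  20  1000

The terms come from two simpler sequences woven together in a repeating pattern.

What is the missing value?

Reading positions in blocks of 3 reveals the pattern ABB — 2 tracks woven together.
Stream A: 216, 343, 512, ?, 1000. The cubes 6³, 7³, 8³, ….
Stream B: 20, 20, 20, 20, 20, 20, 20, 20. The constant sequence 20.
So the missing entry in stream A is 729.

729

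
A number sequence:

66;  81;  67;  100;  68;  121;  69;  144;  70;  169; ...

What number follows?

Positions 1, 3, 5, … form one subsequence and positions 2, 4, 6, … form another.
Track A is 66, 67, 68, 69, 70, which is linear: a_n = 65 + n.
Track B is 81, 100, 121, 144, 169, which is the squares 9², 10², 11², ….
Position 11 falls in track A as its term 6, giving 71.

71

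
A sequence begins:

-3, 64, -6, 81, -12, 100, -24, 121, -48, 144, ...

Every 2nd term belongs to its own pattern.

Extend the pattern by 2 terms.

-96, 169

The terms cycle through 2 interleaved subsequences.
Track A = -3, -6, -12, -24, -48: a geometric progression (common ratio 2).
Track B = 64, 81, 100, 121, 144: consecutive squares n² from n = 8.
Term 11 comes from track A (its 6th entry): -96.
Position 12 → track B, term 6 = 169.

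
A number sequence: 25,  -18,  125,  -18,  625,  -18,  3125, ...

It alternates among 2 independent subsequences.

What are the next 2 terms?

The terms cycle through 2 interleaved subsequences.
Stream A = 25, 125, 625, 3125: successive powers of 5.
Stream B = -18, -18, -18: always -18.
Position 8 → stream B, term 4 = -18.
Position 9 falls in stream A as its term 5, giving 15625.

-18, 15625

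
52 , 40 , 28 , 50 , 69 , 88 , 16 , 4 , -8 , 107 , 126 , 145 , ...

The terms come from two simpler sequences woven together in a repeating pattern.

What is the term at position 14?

The slot pattern repeats as AAABBB (period 6), so there are 2 interleaved tracks.
Subsequence A = 52, 40, 28, 16, 4, -8: arithmetic, step −12.
Subsequence B = 50, 69, 88, 107, 126, 145: arithmetic with common difference +19.
The 14th slot belongs to subsequence A; its 8th term is -32.

-32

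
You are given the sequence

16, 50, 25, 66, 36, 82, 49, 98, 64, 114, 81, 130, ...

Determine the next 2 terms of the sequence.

Positions 1, 3, 5, … form one subsequence and positions 2, 4, 6, … form another.
Track A = 16, 25, 36, 49, 64, 81: the squares 4², 5², 6², ….
Track B = 50, 66, 82, 98, 114, 130: arithmetic with common difference +16.
The 13th slot belongs to track A; its 7th term is 100.
Term 14 comes from track B (its 7th entry): 146.

100, 146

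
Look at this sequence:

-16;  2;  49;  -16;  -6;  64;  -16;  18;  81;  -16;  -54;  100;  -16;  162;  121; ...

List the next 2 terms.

Taking every 3rd term gives 3 separate tracks.
Stream A: -16, -16, -16, -16, -16 (the constant sequence -16).
Stream B: 2, -6, 18, -54, 162 (geometric with ratio -3).
Stream C: 49, 64, 81, 100, 121 (perfect squares starting at 7²).
Position 16 → stream A, term 6 = -16.
The 17th slot belongs to stream B; its 6th term is -486.

-16, -486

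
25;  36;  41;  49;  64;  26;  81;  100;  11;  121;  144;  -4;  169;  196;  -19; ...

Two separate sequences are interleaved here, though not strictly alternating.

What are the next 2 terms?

Reading positions in blocks of 3 reveals the pattern AAB — 2 tracks woven together.
Subsequence A: 25, 36, 49, 64, 81, 100, 121, 144, 169, 196. The squares 5², 6², 7², ….
Subsequence B: 41, 26, 11, -4, -19. Subtracting 15 each time.
Position 16 falls in subsequence A as its term 11, giving 225.
Term 17 comes from subsequence A (its 12th entry): 256.

225, 256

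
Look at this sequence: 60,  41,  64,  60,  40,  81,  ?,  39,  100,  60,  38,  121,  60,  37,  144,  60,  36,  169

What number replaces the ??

Split by position mod 3: positions 1, 4, 7, … form one track, and each other residue class forms its own.
Track A: 60, 60, ?, 60, 60, 60 (the constant sequence 60).
Track B: 41, 40, 39, 38, 37, 36 (subtracting 1 each time).
Track C: 64, 81, 100, 121, 144, 169 (the squares 8², 9², 10², …).
So the missing entry in track A is 60.

60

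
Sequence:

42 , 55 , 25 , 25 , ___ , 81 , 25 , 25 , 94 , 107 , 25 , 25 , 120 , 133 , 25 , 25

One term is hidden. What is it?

68

Positions follow the repeating pattern AABB; grouping by letter gives 2 tracks.
Track A: 42, 55, ?, 81, 94, 107, 120, 133. Arithmetic with common difference +13.
Track B: 25, 25, 25, 25, 25, 25, 25, 25. Constant 25.
The gap is track A's term 3; the rule gives 68.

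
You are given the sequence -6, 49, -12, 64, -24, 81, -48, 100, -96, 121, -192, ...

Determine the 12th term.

144

Positions 1, 3, 5, … form one subsequence and positions 2, 4, 6, … form another.
Stream A: -6, -12, -24, -48, -96, -192 (a geometric progression (common ratio 2)).
Stream B: 49, 64, 81, 100, 121 (perfect squares starting at 7²).
The 12th slot belongs to stream B; its 6th term is 144.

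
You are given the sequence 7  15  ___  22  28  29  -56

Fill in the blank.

-14

The terms cycle through 2 interleaved subsequences.
Track A is 7, ?, 28, -56, which is a geometric progression (common ratio -2).
Track B is 15, 22, 29, which is arithmetic, step +7.
Track A's pattern makes the blank -14.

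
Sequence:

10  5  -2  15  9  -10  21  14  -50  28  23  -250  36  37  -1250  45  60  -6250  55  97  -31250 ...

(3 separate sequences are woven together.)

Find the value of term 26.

Taking every 3rd term gives 3 separate tracks.
Subsequence A: 10, 15, 21, 28, 36, 45, 55 (the triangular numbers T_4, T_5, …).
Subsequence B: 5, 9, 14, 23, 37, 60, 97 (Fibonacci-style (each term is the sum of the two before it)).
Subsequence C: -2, -10, -50, -250, -1250, -6250, -31250 (geometric with ratio 5).
Term 26 comes from subsequence B (its 9th entry): 254.

254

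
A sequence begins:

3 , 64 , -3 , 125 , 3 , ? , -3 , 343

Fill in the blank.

216

Taking every 2nd term gives 2 separate tracks.
Subsequence A: 3, -3, 3, -3 (oscillating between 3 and -3).
Subsequence B: 64, 125, ?, 343 (perfect cubes starting at 4³).
Subsequence B's pattern makes the blank 216.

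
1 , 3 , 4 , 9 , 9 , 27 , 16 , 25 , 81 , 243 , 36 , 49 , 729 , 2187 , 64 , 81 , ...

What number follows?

Positions follow the repeating pattern AABB; grouping by letter gives 2 tracks.
Subsequence A = 1, 3, 9, 27, 81, 243, 729, 2187: geometric with ratio 3.
Subsequence B = 4, 9, 16, 25, 36, 49, 64, 81: the squares 2², 3², 4², ….
The 17th slot belongs to subsequence A; its 9th term is 6561.

6561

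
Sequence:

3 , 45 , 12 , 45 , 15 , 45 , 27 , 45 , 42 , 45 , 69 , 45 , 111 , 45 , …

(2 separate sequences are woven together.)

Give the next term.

180

Odd-indexed and even-indexed terms follow separate rules.
Track A: 3, 12, 15, 27, 42, 69, 111. A Fibonacci-like recurrence a_n = a_{n-1} + a_{n-2}.
Track B: 45, 45, 45, 45, 45, 45, 45. Always 45.
Position 15 → track A, term 8 = 180.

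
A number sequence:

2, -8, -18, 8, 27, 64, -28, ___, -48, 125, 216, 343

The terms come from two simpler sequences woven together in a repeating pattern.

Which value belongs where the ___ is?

-38

The slot pattern repeats as AAABBB (period 6), so there are 2 interleaved tracks.
Subsequence A: 2, -8, -18, -28, ?, -48 (arithmetic with common difference −10).
Subsequence B: 8, 27, 64, 125, 216, 343 (consecutive cubes n³ from n = 2).
Subsequence A's pattern makes the blank -38.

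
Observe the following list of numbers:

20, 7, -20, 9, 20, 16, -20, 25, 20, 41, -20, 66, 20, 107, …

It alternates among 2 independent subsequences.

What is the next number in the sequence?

-20

Split by position mod 2 into 2 tracks.
Subsequence A = 20, -20, 20, -20, 20, -20, 20: the oscillation 20·(−1)^(n+1).
Subsequence B = 7, 9, 16, 25, 41, 66, 107: each term equals the sum of the previous two.
Position 15 → subsequence A, term 8 = -20.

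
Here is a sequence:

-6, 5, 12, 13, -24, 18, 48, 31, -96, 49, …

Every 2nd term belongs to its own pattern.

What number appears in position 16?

209

Odd-indexed and even-indexed terms follow separate rules.
Track A is -6, 12, -24, 48, -96, which is multiplying by -2 each time.
Track B is 5, 13, 18, 31, 49, which is Fibonacci-style (each term is the sum of the two before it).
Position 16 falls in track B as its term 8, giving 209.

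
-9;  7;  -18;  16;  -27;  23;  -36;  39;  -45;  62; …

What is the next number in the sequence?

-54

Odd-indexed and even-indexed terms follow separate rules.
Subsequence A is -9, -18, -27, -36, -45, which is arithmetic with common difference −9.
Subsequence B is 7, 16, 23, 39, 62, which is each term equals the sum of the previous two.
Position 11 falls in subsequence A as its term 6, giving -54.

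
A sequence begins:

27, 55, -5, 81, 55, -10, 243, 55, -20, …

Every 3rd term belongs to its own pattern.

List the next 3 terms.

729, 55, -40

The terms cycle through 3 interleaved subsequences.
Stream A: 27, 81, 243 — successive powers of 3.
Stream B: 55, 55, 55 — always 55.
Stream C: -5, -10, -20 — geometric, ×2 each step.
Term 10 comes from stream A (its 4th entry): 729.
Term 11 comes from stream B (its 4th entry): 55.
Position 12 falls in stream C as its term 4, giving -40.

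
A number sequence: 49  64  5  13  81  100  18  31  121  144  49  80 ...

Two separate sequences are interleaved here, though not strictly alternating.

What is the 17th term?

225

Positions follow the repeating pattern AABB; grouping by letter gives 2 tracks.
Stream A: 49, 64, 81, 100, 121, 144 — the squares 7², 8², 9², ….
Stream B: 5, 13, 18, 31, 49, 80 — each term equals the sum of the previous two.
The 17th slot belongs to stream A; its 9th term is 225.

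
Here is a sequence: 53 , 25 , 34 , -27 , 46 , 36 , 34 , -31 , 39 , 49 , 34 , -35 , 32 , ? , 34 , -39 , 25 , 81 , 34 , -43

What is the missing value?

Taking every 4th term gives 4 separate tracks.
Track A is 53, 46, 39, 32, 25, which is arithmetic, step −7.
Track B is 25, 36, 49, ?, 81, which is the squares 5², 6², 7², ….
Track C is 34, 34, 34, 34, 34, which is constant 34.
Track D is -27, -31, -35, -39, -43, which is linear: a_n = -23 − 4·n.
Track B's pattern makes the blank 64.

64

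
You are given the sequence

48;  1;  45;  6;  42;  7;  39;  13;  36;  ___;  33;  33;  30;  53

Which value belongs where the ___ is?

20

Taking every 2nd term gives 2 separate tracks.
Stream A: 48, 45, 42, 39, 36, 33, 30 (arithmetic, step −3).
Stream B: 1, 6, 7, 13, ?, 33, 53 (a Fibonacci-like recurrence a_n = a_{n-1} + a_{n-2}).
Filling stream B at index 5 by its rule yields 20.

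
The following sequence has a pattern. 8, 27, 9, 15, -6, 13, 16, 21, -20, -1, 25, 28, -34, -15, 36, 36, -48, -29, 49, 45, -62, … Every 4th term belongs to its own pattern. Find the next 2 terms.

Split by position mod 4 into 4 tracks.
Track A: 8, -6, -20, -34, -48, -62 (arithmetic, step −14).
Track B: 27, 13, -1, -15, -29 (subtracting 14 each time).
Track C: 9, 16, 25, 36, 49 (perfect squares starting at 3²).
Track D: 15, 21, 28, 36, 45 (the triangular numbers T_5, T_6, …).
The 22nd slot belongs to track B; its 6th term is -43.
Term 23 comes from track C (its 6th entry): 64.

-43, 64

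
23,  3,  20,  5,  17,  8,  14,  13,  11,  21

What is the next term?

Split by position mod 2 into 2 tracks.
Track A is 23, 20, 17, 14, 11, which is linear: a_n = 26 − 3·n.
Track B is 3, 5, 8, 13, 21, which is each term equals the sum of the previous two.
Position 11 → track A, term 6 = 8.

8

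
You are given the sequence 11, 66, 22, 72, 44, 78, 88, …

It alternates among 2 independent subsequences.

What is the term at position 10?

90

Odd-indexed and even-indexed terms follow separate rules.
Track A: 11, 22, 44, 88. Geometric, ×2 each step.
Track B: 66, 72, 78. Adding 6 each time.
The 10th slot belongs to track B; its 5th term is 90.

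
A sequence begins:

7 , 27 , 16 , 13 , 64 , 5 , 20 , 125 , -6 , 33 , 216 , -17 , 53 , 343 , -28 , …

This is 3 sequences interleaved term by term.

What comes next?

86

Split by position mod 3: positions 1, 4, 7, … form one track, and each other residue class forms its own.
Subsequence A is 7, 13, 20, 33, 53, which is a Fibonacci-like recurrence a_n = a_{n-1} + a_{n-2}.
Subsequence B is 27, 64, 125, 216, 343, which is the cubes 3³, 4³, 5³, ….
Subsequence C is 16, 5, -6, -17, -28, which is linear: a_n = 27 − 11·n.
Term 16 comes from subsequence A (its 6th entry): 86.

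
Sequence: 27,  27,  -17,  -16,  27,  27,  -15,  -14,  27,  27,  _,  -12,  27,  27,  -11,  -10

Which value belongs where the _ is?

Reading positions in blocks of 4 reveals the pattern AABB — 2 tracks woven together.
Stream A: 27, 27, 27, 27, 27, 27, 27, 27. Constant 27.
Stream B: -17, -16, -15, -14, ?, -12, -11, -10. Arithmetic with common difference +1.
The gap is stream B's term 5; the rule gives -13.

-13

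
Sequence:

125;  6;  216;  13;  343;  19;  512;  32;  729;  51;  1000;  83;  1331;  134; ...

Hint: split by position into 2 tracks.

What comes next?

1728

Taking every 2nd term gives 2 separate tracks.
Subsequence A: 125, 216, 343, 512, 729, 1000, 1331 (consecutive cubes n³ from n = 5).
Subsequence B: 6, 13, 19, 32, 51, 83, 134 (each term equals the sum of the previous two).
Term 15 comes from subsequence A (its 8th entry): 1728.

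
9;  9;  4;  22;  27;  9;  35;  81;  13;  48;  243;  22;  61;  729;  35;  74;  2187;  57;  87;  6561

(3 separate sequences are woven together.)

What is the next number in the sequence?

Split by position mod 3: positions 1, 4, 7, … form one track, and each other residue class forms its own.
Stream A = 9, 22, 35, 48, 61, 74, 87: arithmetic with common difference +13.
Stream B = 9, 27, 81, 243, 729, 2187, 6561: powers 3^2, 3^3, 3^4, ….
Stream C = 4, 9, 13, 22, 35, 57: each term equals the sum of the previous two.
Term 21 comes from stream C (its 7th entry): 92.

92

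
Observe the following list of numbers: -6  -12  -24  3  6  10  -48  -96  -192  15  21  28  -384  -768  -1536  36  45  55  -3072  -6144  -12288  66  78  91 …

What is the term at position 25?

-24576

The slot pattern repeats as AAABBB (period 6), so there are 2 interleaved tracks.
Track A: -6, -12, -24, -48, -96, -192, -384, -768, -1536, -3072, -6144, -12288 (geometric, ×2 each step).
Track B: 3, 6, 10, 15, 21, 28, 36, 45, 55, 66, 78, 91 (the triangular numbers T_2, T_3, …).
Position 25 falls in track A as its term 13, giving -24576.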